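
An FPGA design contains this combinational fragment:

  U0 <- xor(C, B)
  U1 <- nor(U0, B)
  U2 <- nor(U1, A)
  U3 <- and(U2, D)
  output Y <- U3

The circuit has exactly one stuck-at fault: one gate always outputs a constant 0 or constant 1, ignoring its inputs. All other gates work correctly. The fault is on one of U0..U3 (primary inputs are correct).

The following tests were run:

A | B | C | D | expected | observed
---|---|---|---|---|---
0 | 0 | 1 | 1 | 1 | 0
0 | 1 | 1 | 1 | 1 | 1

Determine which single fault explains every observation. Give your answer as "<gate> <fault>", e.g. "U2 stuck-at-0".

U0 stuck-at-0

Fault-free values for test 1 (A=0, B=0, C=1, D=1): U0=1, U1=0, U2=1, U3=1, giving Y=1. Observed 0.
Test 1: faults giving observed 0 are {U0 stuck-at-0, U1 stuck-at-1, U2 stuck-at-0, U3 stuck-at-0}.
Test 2 (A=0, B=1, C=1, D=1): fault-free U0=0, U1=0, U2=1, U3=1 → 1; observed 1. Eliminates U1 stuck-at-1, U2 stuck-at-0, U3 stuck-at-0.
Only U0 stuck-at-0 is consistent with every test.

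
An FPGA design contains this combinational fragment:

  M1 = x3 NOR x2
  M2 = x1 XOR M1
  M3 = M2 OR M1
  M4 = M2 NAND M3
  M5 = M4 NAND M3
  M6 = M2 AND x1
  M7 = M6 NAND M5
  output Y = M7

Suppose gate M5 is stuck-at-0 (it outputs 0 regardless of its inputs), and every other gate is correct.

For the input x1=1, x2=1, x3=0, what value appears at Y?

Propagate with M5 forced: M1=0, M2=1, M3=1, M4=0, M5=0 [stuck-at-0], M6=1, M7=1.
So Y = 1. (Without the fault it would be 0.)

1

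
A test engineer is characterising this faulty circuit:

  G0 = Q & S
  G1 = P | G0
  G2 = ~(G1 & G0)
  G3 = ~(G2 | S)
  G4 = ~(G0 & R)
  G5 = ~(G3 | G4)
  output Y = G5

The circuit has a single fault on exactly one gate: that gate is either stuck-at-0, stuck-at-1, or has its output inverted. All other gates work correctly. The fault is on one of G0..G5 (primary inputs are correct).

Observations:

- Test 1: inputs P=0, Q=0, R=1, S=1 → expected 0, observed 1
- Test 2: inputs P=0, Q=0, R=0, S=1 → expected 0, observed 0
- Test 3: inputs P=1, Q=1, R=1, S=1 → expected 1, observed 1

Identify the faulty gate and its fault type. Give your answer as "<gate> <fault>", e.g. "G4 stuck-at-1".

Fault-free values for test 1 (P=0, Q=0, R=1, S=1): G0=0, G1=0, G2=1, G3=0, G4=1, G5=0, giving Y=0. Observed 1.
Test 1: faults giving observed 1 are {G0 stuck-at-1, G0 inverted output, G4 stuck-at-0, G4 inverted output, G5 stuck-at-1, G5 inverted output}.
Test 2 (P=0, Q=0, R=0, S=1): fault-free G0=0, G1=0, G2=1, G3=0, G4=1, G5=0 → 0; observed 0. Eliminates G4 stuck-at-0, G4 inverted output, G5 stuck-at-1, G5 inverted output.
Test 3 (P=1, Q=1, R=1, S=1): fault-free G0=1, G1=1, G2=0, G3=0, G4=0, G5=1 → 1; observed 1. Eliminates G0 inverted output.
Only G0 stuck-at-1 is consistent with every test.

G0 stuck-at-1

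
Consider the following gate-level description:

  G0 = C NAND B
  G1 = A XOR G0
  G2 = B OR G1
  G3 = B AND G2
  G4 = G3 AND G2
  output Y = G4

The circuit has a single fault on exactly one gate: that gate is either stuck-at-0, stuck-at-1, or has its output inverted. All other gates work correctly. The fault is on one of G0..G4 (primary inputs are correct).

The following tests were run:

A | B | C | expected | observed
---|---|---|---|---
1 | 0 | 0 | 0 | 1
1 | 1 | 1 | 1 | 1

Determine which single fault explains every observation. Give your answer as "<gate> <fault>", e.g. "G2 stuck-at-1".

G4 stuck-at-1

Fault-free values for test 1 (A=1, B=0, C=0): G0=1, G1=0, G2=0, G3=0, G4=0, giving Y=0. Observed 1.
Test 1: faults giving observed 1 are {G4 stuck-at-1, G4 inverted output}.
Test 2 (A=1, B=1, C=1): fault-free G0=0, G1=1, G2=1, G3=1, G4=1 → 1; observed 1. Eliminates G4 inverted output.
Only G4 stuck-at-1 is consistent with every test.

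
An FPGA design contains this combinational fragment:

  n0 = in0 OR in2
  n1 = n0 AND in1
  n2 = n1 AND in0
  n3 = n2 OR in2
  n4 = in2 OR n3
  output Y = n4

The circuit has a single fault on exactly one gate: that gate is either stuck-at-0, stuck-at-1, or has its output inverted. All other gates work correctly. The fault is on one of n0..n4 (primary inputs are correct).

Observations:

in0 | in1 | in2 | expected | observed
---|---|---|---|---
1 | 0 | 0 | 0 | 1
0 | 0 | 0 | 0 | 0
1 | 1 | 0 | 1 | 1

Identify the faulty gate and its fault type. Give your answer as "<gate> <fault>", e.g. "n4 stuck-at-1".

Fault-free values for test 1 (in0=1, in1=0, in2=0): n0=1, n1=0, n2=0, n3=0, n4=0, giving Y=0. Observed 1.
Test 1: faults giving observed 1 are {n1 stuck-at-1, n1 inverted output, n2 stuck-at-1, n2 inverted output, n3 stuck-at-1, n3 inverted output, n4 stuck-at-1, n4 inverted output}.
Test 2 (in0=0, in1=0, in2=0): fault-free n0=0, n1=0, n2=0, n3=0, n4=0 → 0; observed 0. Eliminates n2 stuck-at-1, n2 inverted output, n3 stuck-at-1, n3 inverted output, n4 stuck-at-1, n4 inverted output.
Test 3 (in0=1, in1=1, in2=0): fault-free n0=1, n1=1, n2=1, n3=1, n4=1 → 1; observed 1. Eliminates n1 inverted output.
Only n1 stuck-at-1 is consistent with every test.

n1 stuck-at-1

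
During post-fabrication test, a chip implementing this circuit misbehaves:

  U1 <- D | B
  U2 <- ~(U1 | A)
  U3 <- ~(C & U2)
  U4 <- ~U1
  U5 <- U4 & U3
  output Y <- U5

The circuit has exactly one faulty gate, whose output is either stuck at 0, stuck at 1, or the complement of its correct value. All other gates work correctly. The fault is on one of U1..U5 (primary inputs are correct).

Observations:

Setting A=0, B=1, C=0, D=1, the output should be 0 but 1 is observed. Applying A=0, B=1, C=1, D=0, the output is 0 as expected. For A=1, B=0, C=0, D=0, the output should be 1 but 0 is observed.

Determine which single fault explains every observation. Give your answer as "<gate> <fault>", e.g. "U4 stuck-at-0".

U1 inverted output

Fault-free values for test 1 (A=0, B=1, C=0, D=1): U1=1, U2=0, U3=1, U4=0, U5=0, giving Y=0. Observed 1.
Test 1: faults giving observed 1 are {U1 stuck-at-0, U1 inverted output, U4 stuck-at-1, U4 inverted output, U5 stuck-at-1, U5 inverted output}.
Test 2 (A=0, B=1, C=1, D=0): fault-free U1=1, U2=0, U3=1, U4=0, U5=0 → 0; observed 0. Eliminates U4 stuck-at-1, U4 inverted output, U5 stuck-at-1, U5 inverted output.
Test 3 (A=1, B=0, C=0, D=0): fault-free U1=0, U2=0, U3=1, U4=1, U5=1 → 1; observed 0. Eliminates U1 stuck-at-0.
Only U1 inverted output is consistent with every test.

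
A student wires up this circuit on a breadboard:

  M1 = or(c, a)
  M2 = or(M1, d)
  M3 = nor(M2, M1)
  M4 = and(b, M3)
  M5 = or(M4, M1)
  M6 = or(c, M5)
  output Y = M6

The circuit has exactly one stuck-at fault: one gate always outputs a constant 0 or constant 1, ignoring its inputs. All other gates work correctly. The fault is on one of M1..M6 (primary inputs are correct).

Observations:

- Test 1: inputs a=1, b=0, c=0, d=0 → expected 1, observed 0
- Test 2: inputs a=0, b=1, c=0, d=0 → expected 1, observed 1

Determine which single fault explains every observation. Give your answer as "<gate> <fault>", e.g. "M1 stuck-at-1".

M1 stuck-at-0

Fault-free values for test 1 (a=1, b=0, c=0, d=0): M1=1, M2=1, M3=0, M4=0, M5=1, M6=1, giving Y=1. Observed 0.
Test 1: faults giving observed 0 are {M1 stuck-at-0, M5 stuck-at-0, M6 stuck-at-0}.
Test 2 (a=0, b=1, c=0, d=0): fault-free M1=0, M2=0, M3=1, M4=1, M5=1, M6=1 → 1; observed 1. Eliminates M5 stuck-at-0, M6 stuck-at-0.
Only M1 stuck-at-0 is consistent with every test.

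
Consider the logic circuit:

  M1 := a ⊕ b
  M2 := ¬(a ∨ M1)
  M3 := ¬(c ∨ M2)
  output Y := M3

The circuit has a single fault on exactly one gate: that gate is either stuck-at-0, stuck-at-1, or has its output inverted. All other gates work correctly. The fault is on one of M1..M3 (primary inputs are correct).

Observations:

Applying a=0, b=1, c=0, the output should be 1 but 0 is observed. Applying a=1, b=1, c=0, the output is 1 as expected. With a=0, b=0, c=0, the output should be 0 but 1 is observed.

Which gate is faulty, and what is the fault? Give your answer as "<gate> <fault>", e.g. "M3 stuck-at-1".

M1 inverted output

Fault-free values for test 1 (a=0, b=1, c=0): M1=1, M2=0, M3=1, giving Y=1. Observed 0.
Test 1: faults giving observed 0 are {M1 stuck-at-0, M1 inverted output, M2 stuck-at-1, M2 inverted output, M3 stuck-at-0, M3 inverted output}.
Test 2 (a=1, b=1, c=0): fault-free M1=0, M2=0, M3=1 → 1; observed 1. Eliminates M2 stuck-at-1, M2 inverted output, M3 stuck-at-0, M3 inverted output.
Test 3 (a=0, b=0, c=0): fault-free M1=0, M2=1, M3=0 → 0; observed 1. Eliminates M1 stuck-at-0.
Only M1 inverted output is consistent with every test.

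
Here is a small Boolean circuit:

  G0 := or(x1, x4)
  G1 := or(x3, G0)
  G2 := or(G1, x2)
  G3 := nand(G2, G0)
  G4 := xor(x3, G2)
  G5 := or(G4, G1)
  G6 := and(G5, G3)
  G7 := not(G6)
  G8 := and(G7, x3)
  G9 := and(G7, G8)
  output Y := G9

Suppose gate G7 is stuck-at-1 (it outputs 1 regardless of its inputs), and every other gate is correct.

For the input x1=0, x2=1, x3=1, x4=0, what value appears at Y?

1

Propagate with G7 forced: G0=0, G1=1, G2=1, G3=1, G4=0, G5=1, G6=1, G7=1 [stuck-at-1], G8=1, G9=1.
So Y = 1. (Without the fault it would be 0.)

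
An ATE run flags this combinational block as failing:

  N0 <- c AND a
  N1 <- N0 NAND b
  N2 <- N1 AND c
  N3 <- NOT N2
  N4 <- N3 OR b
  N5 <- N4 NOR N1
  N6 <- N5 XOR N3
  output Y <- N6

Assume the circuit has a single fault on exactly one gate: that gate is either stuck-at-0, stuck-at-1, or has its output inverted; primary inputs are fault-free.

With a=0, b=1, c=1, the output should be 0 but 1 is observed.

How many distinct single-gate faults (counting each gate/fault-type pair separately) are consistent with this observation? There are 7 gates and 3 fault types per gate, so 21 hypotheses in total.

Fault-free: N0=0, N1=1, N2=1, N3=0, N4=1, N5=0, N6=0 → 0. Observed 1.
  N0: stuck-at-1, inverted output ✓; others ✗
  N1: stuck-at-0, inverted output ✓; others ✗
  N2: stuck-at-0, inverted output ✓; others ✗
  N3: stuck-at-1, inverted output ✓; others ✗
  N4: none of the 3 fault types match ✗
  N5: stuck-at-1, inverted output ✓; others ✗
  N6: stuck-at-1, inverted output ✓; others ✗
Consistent faults: {N0 stuck-at-1, N0 inverted output, N1 stuck-at-0, N1 inverted output, N2 stuck-at-0, N2 inverted output, N3 stuck-at-1, N3 inverted output, N5 stuck-at-1, N5 inverted output, N6 stuck-at-1, N6 inverted output} — 12 in all.

12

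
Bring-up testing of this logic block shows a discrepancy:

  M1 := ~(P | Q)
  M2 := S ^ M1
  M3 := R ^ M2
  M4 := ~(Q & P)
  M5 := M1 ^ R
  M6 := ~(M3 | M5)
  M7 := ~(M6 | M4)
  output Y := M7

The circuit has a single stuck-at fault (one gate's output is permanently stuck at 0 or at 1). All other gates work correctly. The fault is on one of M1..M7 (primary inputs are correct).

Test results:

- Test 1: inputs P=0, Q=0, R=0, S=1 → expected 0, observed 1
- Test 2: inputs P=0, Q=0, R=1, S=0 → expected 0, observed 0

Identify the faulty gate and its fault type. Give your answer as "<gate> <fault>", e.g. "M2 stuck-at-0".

Fault-free values for test 1 (P=0, Q=0, R=0, S=1): M1=1, M2=0, M3=0, M4=1, M5=1, M6=0, M7=0, giving Y=0. Observed 1.
Test 1: faults giving observed 1 are {M4 stuck-at-0, M7 stuck-at-1}.
Test 2 (P=0, Q=0, R=1, S=0): fault-free M1=1, M2=1, M3=0, M4=1, M5=0, M6=1, M7=0 → 0; observed 0. Eliminates M7 stuck-at-1.
Only M4 stuck-at-0 is consistent with every test.

M4 stuck-at-0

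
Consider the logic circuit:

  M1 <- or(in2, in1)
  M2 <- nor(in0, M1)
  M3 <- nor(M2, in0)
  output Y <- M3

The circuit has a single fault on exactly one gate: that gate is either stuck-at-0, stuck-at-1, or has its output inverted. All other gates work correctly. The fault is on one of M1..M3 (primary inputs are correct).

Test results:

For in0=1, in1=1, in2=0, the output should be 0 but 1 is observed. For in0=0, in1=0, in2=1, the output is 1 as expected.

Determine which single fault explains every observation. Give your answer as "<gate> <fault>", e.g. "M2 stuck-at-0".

M3 stuck-at-1

Fault-free values for test 1 (in0=1, in1=1, in2=0): M1=1, M2=0, M3=0, giving Y=0. Observed 1.
Test 1: faults giving observed 1 are {M3 stuck-at-1, M3 inverted output}.
Test 2 (in0=0, in1=0, in2=1): fault-free M1=1, M2=0, M3=1 → 1; observed 1. Eliminates M3 inverted output.
Only M3 stuck-at-1 is consistent with every test.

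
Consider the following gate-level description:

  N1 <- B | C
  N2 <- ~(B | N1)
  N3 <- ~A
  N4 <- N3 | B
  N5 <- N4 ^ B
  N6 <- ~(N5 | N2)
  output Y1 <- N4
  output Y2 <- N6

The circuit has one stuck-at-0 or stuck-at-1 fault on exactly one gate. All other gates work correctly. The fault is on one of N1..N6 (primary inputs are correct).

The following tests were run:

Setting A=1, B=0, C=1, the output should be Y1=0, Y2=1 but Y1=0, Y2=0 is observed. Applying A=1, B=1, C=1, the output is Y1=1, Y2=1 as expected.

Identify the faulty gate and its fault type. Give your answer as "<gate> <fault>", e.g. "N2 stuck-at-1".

Fault-free values for test 1 (A=1, B=0, C=1): N1=1, N2=0, N3=0, N4=0, N5=0, N6=1, giving Y1=0, Y2=1. Observed Y1=0, Y2=0.
Test 1: faults giving observed Y1=0, Y2=0 are {N1 stuck-at-0, N2 stuck-at-1, N5 stuck-at-1, N6 stuck-at-0}.
Test 2 (A=1, B=1, C=1): fault-free N1=1, N2=0, N3=0, N4=1, N5=0, N6=1 → Y1=1, Y2=1; observed Y1=1, Y2=1. Eliminates N2 stuck-at-1, N5 stuck-at-1, N6 stuck-at-0.
Only N1 stuck-at-0 is consistent with every test.

N1 stuck-at-0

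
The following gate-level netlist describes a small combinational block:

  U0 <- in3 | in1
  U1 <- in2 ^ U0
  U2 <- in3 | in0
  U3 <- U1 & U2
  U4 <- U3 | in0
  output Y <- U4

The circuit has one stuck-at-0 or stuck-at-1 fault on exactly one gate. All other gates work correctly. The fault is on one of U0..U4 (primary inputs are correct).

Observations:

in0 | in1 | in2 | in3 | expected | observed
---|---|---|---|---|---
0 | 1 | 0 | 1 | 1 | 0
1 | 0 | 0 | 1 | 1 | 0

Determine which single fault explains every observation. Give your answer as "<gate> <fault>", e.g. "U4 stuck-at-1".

Fault-free values for test 1 (in0=0, in1=1, in2=0, in3=1): U0=1, U1=1, U2=1, U3=1, U4=1, giving Y=1. Observed 0.
Test 1: faults giving observed 0 are {U0 stuck-at-0, U1 stuck-at-0, U2 stuck-at-0, U3 stuck-at-0, U4 stuck-at-0}.
Test 2 (in0=1, in1=0, in2=0, in3=1): fault-free U0=1, U1=1, U2=1, U3=1, U4=1 → 1; observed 0. Eliminates U0 stuck-at-0, U1 stuck-at-0, U2 stuck-at-0, U3 stuck-at-0.
Only U4 stuck-at-0 is consistent with every test.

U4 stuck-at-0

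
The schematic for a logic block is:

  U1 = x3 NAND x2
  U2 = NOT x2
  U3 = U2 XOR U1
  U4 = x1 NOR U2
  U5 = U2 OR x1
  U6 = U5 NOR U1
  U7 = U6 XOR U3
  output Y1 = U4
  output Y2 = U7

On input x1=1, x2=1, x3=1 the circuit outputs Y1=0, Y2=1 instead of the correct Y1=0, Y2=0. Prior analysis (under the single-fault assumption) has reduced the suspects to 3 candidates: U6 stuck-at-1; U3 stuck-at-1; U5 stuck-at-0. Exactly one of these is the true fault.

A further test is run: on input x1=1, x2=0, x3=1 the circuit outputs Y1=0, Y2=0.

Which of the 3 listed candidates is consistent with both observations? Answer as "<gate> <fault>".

Evaluate each candidate on input x1=1, x2=0, x3=1:
  U6 stuck-at-1: U1=1, U2=1, U3=0, U4=0, U5=1, U6=1 [stuck-at-1], U7=1 → Y1=0, Y2=1 — eliminated
  U3 stuck-at-1: U1=1, U2=1, U3=1 [stuck-at-1], U4=0, U5=1, U6=0, U7=1 → Y1=0, Y2=1 — eliminated
  U5 stuck-at-0: U1=1, U2=1, U3=0, U4=0, U5=0 [stuck-at-0], U6=0, U7=0 → Y1=0, Y2=0 — matches
Only U5 stuck-at-0 reproduces the observed Y1=0, Y2=0.

U5 stuck-at-0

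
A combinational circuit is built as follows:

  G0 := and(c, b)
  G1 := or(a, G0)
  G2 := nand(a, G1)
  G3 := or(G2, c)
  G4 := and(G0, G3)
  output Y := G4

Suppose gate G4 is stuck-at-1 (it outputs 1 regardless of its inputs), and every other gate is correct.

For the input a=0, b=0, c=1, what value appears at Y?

Propagate with G4 forced: G0=0, G1=0, G2=1, G3=1, G4=1 [stuck-at-1].
So Y = 1. (Without the fault it would be 0.)

1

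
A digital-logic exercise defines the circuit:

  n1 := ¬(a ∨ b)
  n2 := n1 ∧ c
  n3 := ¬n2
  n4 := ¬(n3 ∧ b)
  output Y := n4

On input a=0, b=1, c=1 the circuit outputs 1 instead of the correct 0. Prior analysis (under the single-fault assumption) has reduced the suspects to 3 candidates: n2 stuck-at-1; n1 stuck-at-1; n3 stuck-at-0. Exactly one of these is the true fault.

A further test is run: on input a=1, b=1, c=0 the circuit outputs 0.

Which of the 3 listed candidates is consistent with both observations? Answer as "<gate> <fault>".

n1 stuck-at-1

Evaluate each candidate on input a=1, b=1, c=0:
  n2 stuck-at-1: n1=0, n2=1 [stuck-at-1], n3=0, n4=1 → 1 — eliminated
  n1 stuck-at-1: n1=1 [stuck-at-1], n2=0, n3=1, n4=0 → 0 — matches
  n3 stuck-at-0: n1=0, n2=0, n3=0 [stuck-at-0], n4=1 → 1 — eliminated
Only n1 stuck-at-1 reproduces the observed 0.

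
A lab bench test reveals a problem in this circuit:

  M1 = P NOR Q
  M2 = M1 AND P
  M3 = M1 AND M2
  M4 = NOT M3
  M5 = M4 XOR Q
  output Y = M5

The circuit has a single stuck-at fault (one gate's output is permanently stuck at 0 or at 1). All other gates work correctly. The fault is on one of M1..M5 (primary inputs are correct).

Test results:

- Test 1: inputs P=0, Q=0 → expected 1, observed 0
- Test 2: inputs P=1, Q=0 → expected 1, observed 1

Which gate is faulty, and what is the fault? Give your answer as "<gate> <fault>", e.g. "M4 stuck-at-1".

M2 stuck-at-1

Fault-free values for test 1 (P=0, Q=0): M1=1, M2=0, M3=0, M4=1, M5=1, giving Y=1. Observed 0.
Test 1: faults giving observed 0 are {M2 stuck-at-1, M3 stuck-at-1, M4 stuck-at-0, M5 stuck-at-0}.
Test 2 (P=1, Q=0): fault-free M1=0, M2=0, M3=0, M4=1, M5=1 → 1; observed 1. Eliminates M3 stuck-at-1, M4 stuck-at-0, M5 stuck-at-0.
Only M2 stuck-at-1 is consistent with every test.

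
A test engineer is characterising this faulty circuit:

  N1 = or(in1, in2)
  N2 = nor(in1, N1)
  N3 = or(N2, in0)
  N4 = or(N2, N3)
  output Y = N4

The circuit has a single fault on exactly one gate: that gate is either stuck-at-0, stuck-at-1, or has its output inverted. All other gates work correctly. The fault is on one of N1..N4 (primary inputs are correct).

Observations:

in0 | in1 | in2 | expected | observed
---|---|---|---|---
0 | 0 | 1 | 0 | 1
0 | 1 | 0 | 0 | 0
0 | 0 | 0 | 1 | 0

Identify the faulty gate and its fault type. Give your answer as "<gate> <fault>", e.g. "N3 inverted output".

N1 inverted output

Fault-free values for test 1 (in0=0, in1=0, in2=1): N1=1, N2=0, N3=0, N4=0, giving Y=0. Observed 1.
Test 1: faults giving observed 1 are {N1 stuck-at-0, N1 inverted output, N2 stuck-at-1, N2 inverted output, N3 stuck-at-1, N3 inverted output, N4 stuck-at-1, N4 inverted output}.
Test 2 (in0=0, in1=1, in2=0): fault-free N1=1, N2=0, N3=0, N4=0 → 0; observed 0. Eliminates N2 stuck-at-1, N2 inverted output, N3 stuck-at-1, N3 inverted output, N4 stuck-at-1, N4 inverted output.
Test 3 (in0=0, in1=0, in2=0): fault-free N1=0, N2=1, N3=1, N4=1 → 1; observed 0. Eliminates N1 stuck-at-0.
Only N1 inverted output is consistent with every test.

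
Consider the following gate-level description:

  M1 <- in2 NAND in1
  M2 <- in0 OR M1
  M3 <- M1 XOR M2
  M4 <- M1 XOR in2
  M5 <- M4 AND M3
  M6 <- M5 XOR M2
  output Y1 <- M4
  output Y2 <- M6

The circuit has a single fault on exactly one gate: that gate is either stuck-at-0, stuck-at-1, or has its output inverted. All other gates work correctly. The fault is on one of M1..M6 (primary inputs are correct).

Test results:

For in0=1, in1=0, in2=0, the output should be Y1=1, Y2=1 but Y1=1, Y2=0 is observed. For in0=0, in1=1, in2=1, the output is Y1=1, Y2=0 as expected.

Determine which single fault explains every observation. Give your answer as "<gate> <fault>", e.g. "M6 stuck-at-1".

M6 stuck-at-0

Fault-free values for test 1 (in0=1, in1=0, in2=0): M1=1, M2=1, M3=0, M4=1, M5=0, M6=1, giving Y1=1, Y2=1. Observed Y1=1, Y2=0.
Test 1: faults giving observed Y1=1, Y2=0 are {M3 stuck-at-1, M3 inverted output, M5 stuck-at-1, M5 inverted output, M6 stuck-at-0, M6 inverted output}.
Test 2 (in0=0, in1=1, in2=1): fault-free M1=0, M2=0, M3=0, M4=1, M5=0, M6=0 → Y1=1, Y2=0; observed Y1=1, Y2=0. Eliminates M3 stuck-at-1, M3 inverted output, M5 stuck-at-1, M5 inverted output, M6 inverted output.
Only M6 stuck-at-0 is consistent with every test.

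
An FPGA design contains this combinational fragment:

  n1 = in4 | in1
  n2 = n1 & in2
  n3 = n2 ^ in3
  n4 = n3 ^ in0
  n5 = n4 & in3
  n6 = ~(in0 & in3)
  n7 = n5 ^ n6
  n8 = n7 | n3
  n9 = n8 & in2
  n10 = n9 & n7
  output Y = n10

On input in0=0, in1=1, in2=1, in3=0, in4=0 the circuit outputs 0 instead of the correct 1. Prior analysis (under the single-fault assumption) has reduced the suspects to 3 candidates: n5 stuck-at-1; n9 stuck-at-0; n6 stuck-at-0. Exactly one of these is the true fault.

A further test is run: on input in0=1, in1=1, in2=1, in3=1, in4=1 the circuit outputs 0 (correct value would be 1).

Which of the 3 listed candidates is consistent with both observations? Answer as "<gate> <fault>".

Evaluate each candidate on input in0=1, in1=1, in2=1, in3=1, in4=1:
  n5 stuck-at-1: n1=1, n2=1, n3=0, n4=1, n5=1 [stuck-at-1], n6=0, n7=1, n8=1, n9=1, n10=1 → 1 — eliminated
  n9 stuck-at-0: n1=1, n2=1, n3=0, n4=1, n5=1, n6=0, n7=1, n8=1, n9=0 [stuck-at-0], n10=0 → 0 — matches
  n6 stuck-at-0: n1=1, n2=1, n3=0, n4=1, n5=1, n6=0 [stuck-at-0], n7=1, n8=1, n9=1, n10=1 → 1 — eliminated
Only n9 stuck-at-0 reproduces the observed 0.

n9 stuck-at-0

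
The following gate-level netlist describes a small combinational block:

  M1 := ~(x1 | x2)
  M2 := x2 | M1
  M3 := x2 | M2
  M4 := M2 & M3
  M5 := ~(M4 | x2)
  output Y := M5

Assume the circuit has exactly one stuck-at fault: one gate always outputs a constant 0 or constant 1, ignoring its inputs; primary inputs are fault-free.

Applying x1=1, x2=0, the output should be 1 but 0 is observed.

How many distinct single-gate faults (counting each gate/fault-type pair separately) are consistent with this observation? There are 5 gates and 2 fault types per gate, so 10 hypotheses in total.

4

Fault-free: M1=0, M2=0, M3=0, M4=0, M5=1 → 1. Observed 0.
  M1 stuck-at-0: output 1 ✗
  M1 stuck-at-1: output 0 ✓
  M2 stuck-at-0: output 1 ✗
  M2 stuck-at-1: output 0 ✓
  M3 stuck-at-0: output 1 ✗
  M3 stuck-at-1: output 1 ✗
  M4 stuck-at-0: output 1 ✗
  M4 stuck-at-1: output 0 ✓
  M5 stuck-at-0: output 0 ✓
  M5 stuck-at-1: output 1 ✗
Consistent faults: {M1 stuck-at-1, M2 stuck-at-1, M4 stuck-at-1, M5 stuck-at-0} — 4 in all.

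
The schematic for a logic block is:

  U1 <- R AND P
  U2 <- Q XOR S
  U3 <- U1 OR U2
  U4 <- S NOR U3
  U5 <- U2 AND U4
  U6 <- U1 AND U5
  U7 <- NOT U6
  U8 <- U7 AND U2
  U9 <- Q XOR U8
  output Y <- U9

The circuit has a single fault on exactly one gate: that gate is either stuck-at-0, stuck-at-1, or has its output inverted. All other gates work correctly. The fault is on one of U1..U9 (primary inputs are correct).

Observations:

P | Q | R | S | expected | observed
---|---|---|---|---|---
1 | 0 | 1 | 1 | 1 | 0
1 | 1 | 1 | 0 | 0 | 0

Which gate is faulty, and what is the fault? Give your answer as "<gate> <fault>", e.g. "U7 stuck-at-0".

U9 stuck-at-0

Fault-free values for test 1 (P=1, Q=0, R=1, S=1): U1=1, U2=1, U3=1, U4=0, U5=0, U6=0, U7=1, U8=1, U9=1, giving Y=1. Observed 0.
Test 1: faults giving observed 0 are {U2 stuck-at-0, U2 inverted output, U4 stuck-at-1, U4 inverted output, U5 stuck-at-1, U5 inverted output, U6 stuck-at-1, U6 inverted output, U7 stuck-at-0, U7 inverted output, U8 stuck-at-0, U8 inverted output, U9 stuck-at-0, U9 inverted output}.
Test 2 (P=1, Q=1, R=1, S=0): fault-free U1=1, U2=1, U3=1, U4=0, U5=0, U6=0, U7=1, U8=1, U9=0 → 0; observed 0. Eliminates U2 stuck-at-0, U2 inverted output, U4 stuck-at-1, U4 inverted output, U5 stuck-at-1, U5 inverted output, U6 stuck-at-1, U6 inverted output, U7 stuck-at-0, U7 inverted output, U8 stuck-at-0, U8 inverted output, U9 inverted output.
Only U9 stuck-at-0 is consistent with every test.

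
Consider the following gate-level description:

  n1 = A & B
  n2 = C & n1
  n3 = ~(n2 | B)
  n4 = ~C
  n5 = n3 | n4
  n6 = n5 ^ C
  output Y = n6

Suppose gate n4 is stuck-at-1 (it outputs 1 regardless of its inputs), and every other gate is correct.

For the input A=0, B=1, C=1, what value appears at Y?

0

Propagate with n4 forced: n1=0, n2=0, n3=0, n4=1 [stuck-at-1], n5=1, n6=0.
So Y = 0. (Without the fault it would be 1.)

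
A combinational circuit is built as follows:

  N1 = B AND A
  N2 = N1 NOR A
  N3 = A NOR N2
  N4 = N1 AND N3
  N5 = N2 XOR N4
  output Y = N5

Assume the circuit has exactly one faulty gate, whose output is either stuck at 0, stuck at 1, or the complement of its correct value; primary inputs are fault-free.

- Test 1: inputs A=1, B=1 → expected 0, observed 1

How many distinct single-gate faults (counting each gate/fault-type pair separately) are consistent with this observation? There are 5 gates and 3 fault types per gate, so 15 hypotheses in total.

Fault-free: N1=1, N2=0, N3=0, N4=0, N5=0 → 0. Observed 1.
  N1: none of the 3 fault types match ✗
  N2: stuck-at-1, inverted output ✓; others ✗
  N3: stuck-at-1, inverted output ✓; others ✗
  N4: stuck-at-1, inverted output ✓; others ✗
  N5: stuck-at-1, inverted output ✓; others ✗
Consistent faults: {N2 stuck-at-1, N2 inverted output, N3 stuck-at-1, N3 inverted output, N4 stuck-at-1, N4 inverted output, N5 stuck-at-1, N5 inverted output} — 8 in all.

8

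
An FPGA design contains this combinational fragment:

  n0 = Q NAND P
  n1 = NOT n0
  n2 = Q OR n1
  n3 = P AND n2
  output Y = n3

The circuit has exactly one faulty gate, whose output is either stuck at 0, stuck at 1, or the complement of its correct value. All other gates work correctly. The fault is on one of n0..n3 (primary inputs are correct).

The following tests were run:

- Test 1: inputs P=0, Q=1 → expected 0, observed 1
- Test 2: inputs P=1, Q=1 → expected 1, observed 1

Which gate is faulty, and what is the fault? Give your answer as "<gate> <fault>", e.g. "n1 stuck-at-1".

Fault-free values for test 1 (P=0, Q=1): n0=1, n1=0, n2=1, n3=0, giving Y=0. Observed 1.
Test 1: faults giving observed 1 are {n3 stuck-at-1, n3 inverted output}.
Test 2 (P=1, Q=1): fault-free n0=0, n1=1, n2=1, n3=1 → 1; observed 1. Eliminates n3 inverted output.
Only n3 stuck-at-1 is consistent with every test.

n3 stuck-at-1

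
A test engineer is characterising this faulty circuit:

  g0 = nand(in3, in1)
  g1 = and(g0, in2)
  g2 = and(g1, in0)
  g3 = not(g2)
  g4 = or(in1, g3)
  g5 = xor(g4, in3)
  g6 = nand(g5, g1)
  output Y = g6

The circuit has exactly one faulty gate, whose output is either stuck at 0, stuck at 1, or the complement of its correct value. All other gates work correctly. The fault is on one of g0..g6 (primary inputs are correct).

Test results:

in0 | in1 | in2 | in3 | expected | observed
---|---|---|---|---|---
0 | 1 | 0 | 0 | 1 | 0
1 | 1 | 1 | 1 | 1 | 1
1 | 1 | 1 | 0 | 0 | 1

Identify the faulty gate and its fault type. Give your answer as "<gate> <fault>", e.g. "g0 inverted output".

Fault-free values for test 1 (in0=0, in1=1, in2=0, in3=0): g0=1, g1=0, g2=0, g3=1, g4=1, g5=1, g6=1, giving Y=1. Observed 0.
Test 1: faults giving observed 0 are {g1 stuck-at-1, g1 inverted output, g6 stuck-at-0, g6 inverted output}.
Test 2 (in0=1, in1=1, in2=1, in3=1): fault-free g0=0, g1=0, g2=0, g3=1, g4=1, g5=0, g6=1 → 1; observed 1. Eliminates g6 stuck-at-0, g6 inverted output.
Test 3 (in0=1, in1=1, in2=1, in3=0): fault-free g0=1, g1=1, g2=1, g3=0, g4=1, g5=1, g6=0 → 0; observed 1. Eliminates g1 stuck-at-1.
Only g1 inverted output is consistent with every test.

g1 inverted output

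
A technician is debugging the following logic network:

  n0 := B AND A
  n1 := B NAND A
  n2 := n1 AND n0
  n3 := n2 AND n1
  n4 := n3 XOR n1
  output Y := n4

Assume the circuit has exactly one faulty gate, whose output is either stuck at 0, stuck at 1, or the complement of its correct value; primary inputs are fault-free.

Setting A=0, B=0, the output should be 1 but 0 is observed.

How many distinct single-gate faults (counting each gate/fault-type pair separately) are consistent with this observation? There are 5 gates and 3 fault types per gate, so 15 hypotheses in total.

Fault-free: n0=0, n1=1, n2=0, n3=0, n4=1 → 1. Observed 0.
  n0: stuck-at-1, inverted output ✓; others ✗
  n1: stuck-at-0, inverted output ✓; others ✗
  n2: stuck-at-1, inverted output ✓; others ✗
  n3: stuck-at-1, inverted output ✓; others ✗
  n4: stuck-at-0, inverted output ✓; others ✗
Consistent faults: {n0 stuck-at-1, n0 inverted output, n1 stuck-at-0, n1 inverted output, n2 stuck-at-1, n2 inverted output, n3 stuck-at-1, n3 inverted output, n4 stuck-at-0, n4 inverted output} — 10 in all.

10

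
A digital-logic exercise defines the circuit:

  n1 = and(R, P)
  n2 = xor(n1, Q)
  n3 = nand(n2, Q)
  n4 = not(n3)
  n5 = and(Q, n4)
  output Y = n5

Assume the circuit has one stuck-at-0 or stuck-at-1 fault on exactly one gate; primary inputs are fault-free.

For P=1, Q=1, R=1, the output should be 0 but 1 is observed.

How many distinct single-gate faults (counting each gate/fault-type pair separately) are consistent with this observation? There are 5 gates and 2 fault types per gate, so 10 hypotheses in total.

Fault-free: n1=1, n2=0, n3=1, n4=0, n5=0 → 0. Observed 1.
  n1 stuck-at-0: output 1 ✓
  n1 stuck-at-1: output 0 ✗
  n2 stuck-at-0: output 0 ✗
  n2 stuck-at-1: output 1 ✓
  n3 stuck-at-0: output 1 ✓
  n3 stuck-at-1: output 0 ✗
  n4 stuck-at-0: output 0 ✗
  n4 stuck-at-1: output 1 ✓
  n5 stuck-at-0: output 0 ✗
  n5 stuck-at-1: output 1 ✓
Consistent faults: {n1 stuck-at-0, n2 stuck-at-1, n3 stuck-at-0, n4 stuck-at-1, n5 stuck-at-1} — 5 in all.

5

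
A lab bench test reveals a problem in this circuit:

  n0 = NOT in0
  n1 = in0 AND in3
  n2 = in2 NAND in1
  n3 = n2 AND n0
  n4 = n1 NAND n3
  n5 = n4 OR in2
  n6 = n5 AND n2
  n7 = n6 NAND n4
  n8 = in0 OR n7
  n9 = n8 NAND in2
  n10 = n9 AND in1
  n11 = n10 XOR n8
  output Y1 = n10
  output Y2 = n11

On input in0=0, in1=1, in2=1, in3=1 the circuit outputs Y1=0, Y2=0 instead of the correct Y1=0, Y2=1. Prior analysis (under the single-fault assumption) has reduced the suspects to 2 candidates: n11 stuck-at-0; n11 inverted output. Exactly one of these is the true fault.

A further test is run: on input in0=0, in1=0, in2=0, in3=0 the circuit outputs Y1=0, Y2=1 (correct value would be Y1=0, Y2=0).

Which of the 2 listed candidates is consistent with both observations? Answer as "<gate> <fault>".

n11 inverted output

Evaluate each candidate on input in0=0, in1=0, in2=0, in3=0:
  n11 stuck-at-0: n0=1, n1=0, n2=1, n3=1, n4=1, n5=1, n6=1, n7=0, n8=0, n9=1, n10=0, n11=0 [stuck-at-0] → Y1=0, Y2=0 — eliminated
  n11 inverted output: n0=1, n1=0, n2=1, n3=1, n4=1, n5=1, n6=1, n7=0, n8=0, n9=1, n10=0, n11=1 [inverted output] → Y1=0, Y2=1 — matches
Only n11 inverted output reproduces the observed Y1=0, Y2=1.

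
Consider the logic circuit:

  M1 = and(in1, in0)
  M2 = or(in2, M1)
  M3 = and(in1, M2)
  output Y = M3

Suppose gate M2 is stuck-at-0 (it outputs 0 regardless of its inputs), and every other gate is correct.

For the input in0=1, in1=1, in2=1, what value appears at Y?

Propagate with M2 forced: M1=1, M2=0 [stuck-at-0], M3=0.
So Y = 0. (Without the fault it would be 1.)

0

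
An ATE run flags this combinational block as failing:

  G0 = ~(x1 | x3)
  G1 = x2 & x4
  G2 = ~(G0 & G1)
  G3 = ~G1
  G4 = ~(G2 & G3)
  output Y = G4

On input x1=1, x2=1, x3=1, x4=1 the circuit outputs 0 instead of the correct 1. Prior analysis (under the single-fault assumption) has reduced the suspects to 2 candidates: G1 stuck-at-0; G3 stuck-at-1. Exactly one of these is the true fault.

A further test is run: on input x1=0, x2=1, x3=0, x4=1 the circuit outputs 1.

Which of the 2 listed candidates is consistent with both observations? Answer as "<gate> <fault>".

G3 stuck-at-1

Evaluate each candidate on input x1=0, x2=1, x3=0, x4=1:
  G1 stuck-at-0: G0=1, G1=0 [stuck-at-0], G2=1, G3=1, G4=0 → 0 — eliminated
  G3 stuck-at-1: G0=1, G1=1, G2=0, G3=1 [stuck-at-1], G4=1 → 1 — matches
Only G3 stuck-at-1 reproduces the observed 1.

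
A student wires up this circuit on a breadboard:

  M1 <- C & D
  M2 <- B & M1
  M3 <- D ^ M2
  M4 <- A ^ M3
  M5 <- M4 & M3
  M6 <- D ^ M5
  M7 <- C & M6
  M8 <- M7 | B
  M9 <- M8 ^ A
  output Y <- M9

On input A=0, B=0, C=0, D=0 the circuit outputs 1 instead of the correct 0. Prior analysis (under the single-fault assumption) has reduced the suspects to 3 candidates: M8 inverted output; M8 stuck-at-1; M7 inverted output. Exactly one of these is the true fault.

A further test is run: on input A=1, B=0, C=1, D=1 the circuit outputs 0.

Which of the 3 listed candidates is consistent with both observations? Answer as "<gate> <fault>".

M8 stuck-at-1

Evaluate each candidate on input A=1, B=0, C=1, D=1:
  M8 inverted output: M1=1, M2=0, M3=1, M4=0, M5=0, M6=1, M7=1, M8=0 [inverted output], M9=1 → 1 — eliminated
  M8 stuck-at-1: M1=1, M2=0, M3=1, M4=0, M5=0, M6=1, M7=1, M8=1 [stuck-at-1], M9=0 → 0 — matches
  M7 inverted output: M1=1, M2=0, M3=1, M4=0, M5=0, M6=1, M7=0 [inverted output], M8=0, M9=1 → 1 — eliminated
Only M8 stuck-at-1 reproduces the observed 0.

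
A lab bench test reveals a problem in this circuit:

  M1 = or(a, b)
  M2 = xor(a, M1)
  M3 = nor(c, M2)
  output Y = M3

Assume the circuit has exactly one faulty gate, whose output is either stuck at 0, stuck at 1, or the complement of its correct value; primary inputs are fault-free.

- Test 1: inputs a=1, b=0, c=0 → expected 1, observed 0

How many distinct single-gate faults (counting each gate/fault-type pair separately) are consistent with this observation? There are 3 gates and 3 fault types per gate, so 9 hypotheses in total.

Fault-free: M1=1, M2=0, M3=1 → 1. Observed 0.
  M1 stuck-at-0: output 0 ✓
  M1 stuck-at-1: output 1 ✗
  M1 inverted output: output 0 ✓
  M2 stuck-at-0: output 1 ✗
  M2 stuck-at-1: output 0 ✓
  M2 inverted output: output 0 ✓
  M3 stuck-at-0: output 0 ✓
  M3 stuck-at-1: output 1 ✗
  M3 inverted output: output 0 ✓
Consistent faults: {M1 stuck-at-0, M1 inverted output, M2 stuck-at-1, M2 inverted output, M3 stuck-at-0, M3 inverted output} — 6 in all.

6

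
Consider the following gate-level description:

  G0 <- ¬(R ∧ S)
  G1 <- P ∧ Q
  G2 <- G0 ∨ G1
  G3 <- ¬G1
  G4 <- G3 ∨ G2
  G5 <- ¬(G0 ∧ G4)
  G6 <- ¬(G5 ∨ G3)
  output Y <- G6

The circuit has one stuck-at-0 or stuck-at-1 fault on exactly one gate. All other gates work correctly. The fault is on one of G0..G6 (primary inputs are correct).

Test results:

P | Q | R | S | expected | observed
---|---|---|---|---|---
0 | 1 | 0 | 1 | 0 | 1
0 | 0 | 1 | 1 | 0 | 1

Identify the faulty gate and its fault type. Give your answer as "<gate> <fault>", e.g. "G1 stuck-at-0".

G6 stuck-at-1

Fault-free values for test 1 (P=0, Q=1, R=0, S=1): G0=1, G1=0, G2=1, G3=1, G4=1, G5=0, G6=0, giving Y=0. Observed 1.
Test 1: faults giving observed 1 are {G1 stuck-at-1, G3 stuck-at-0, G6 stuck-at-1}.
Test 2 (P=0, Q=0, R=1, S=1): fault-free G0=0, G1=0, G2=0, G3=1, G4=1, G5=1, G6=0 → 0; observed 1. Eliminates G1 stuck-at-1, G3 stuck-at-0.
Only G6 stuck-at-1 is consistent with every test.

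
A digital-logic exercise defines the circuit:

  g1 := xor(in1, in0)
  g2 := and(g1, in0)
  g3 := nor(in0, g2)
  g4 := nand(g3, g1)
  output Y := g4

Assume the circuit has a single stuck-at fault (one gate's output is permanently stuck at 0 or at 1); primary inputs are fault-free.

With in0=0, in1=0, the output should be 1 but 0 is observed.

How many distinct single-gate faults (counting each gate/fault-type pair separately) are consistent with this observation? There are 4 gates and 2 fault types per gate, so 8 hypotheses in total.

Fault-free: g1=0, g2=0, g3=1, g4=1 → 1. Observed 0.
  g1 stuck-at-0: output 1 ✗
  g1 stuck-at-1: output 0 ✓
  g2 stuck-at-0: output 1 ✗
  g2 stuck-at-1: output 1 ✗
  g3 stuck-at-0: output 1 ✗
  g3 stuck-at-1: output 1 ✗
  g4 stuck-at-0: output 0 ✓
  g4 stuck-at-1: output 1 ✗
Consistent faults: {g1 stuck-at-1, g4 stuck-at-0} — 2 in all.

2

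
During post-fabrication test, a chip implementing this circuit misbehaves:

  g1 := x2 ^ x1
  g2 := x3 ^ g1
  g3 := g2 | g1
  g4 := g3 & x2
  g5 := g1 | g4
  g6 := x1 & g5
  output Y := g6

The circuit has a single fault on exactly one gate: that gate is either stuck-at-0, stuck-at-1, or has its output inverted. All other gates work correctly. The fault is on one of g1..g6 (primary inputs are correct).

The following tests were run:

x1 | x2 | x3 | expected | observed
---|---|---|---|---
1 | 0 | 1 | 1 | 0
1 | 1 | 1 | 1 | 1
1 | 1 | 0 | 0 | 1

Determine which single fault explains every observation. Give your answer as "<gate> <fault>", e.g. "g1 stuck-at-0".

Fault-free values for test 1 (x1=1, x2=0, x3=1): g1=1, g2=0, g3=1, g4=0, g5=1, g6=1, giving Y=1. Observed 0.
Test 1: faults giving observed 0 are {g1 stuck-at-0, g1 inverted output, g5 stuck-at-0, g5 inverted output, g6 stuck-at-0, g6 inverted output}.
Test 2 (x1=1, x2=1, x3=1): fault-free g1=0, g2=1, g3=1, g4=1, g5=1, g6=1 → 1; observed 1. Eliminates g5 stuck-at-0, g5 inverted output, g6 stuck-at-0, g6 inverted output.
Test 3 (x1=1, x2=1, x3=0): fault-free g1=0, g2=0, g3=0, g4=0, g5=0, g6=0 → 0; observed 1. Eliminates g1 stuck-at-0.
Only g1 inverted output is consistent with every test.

g1 inverted output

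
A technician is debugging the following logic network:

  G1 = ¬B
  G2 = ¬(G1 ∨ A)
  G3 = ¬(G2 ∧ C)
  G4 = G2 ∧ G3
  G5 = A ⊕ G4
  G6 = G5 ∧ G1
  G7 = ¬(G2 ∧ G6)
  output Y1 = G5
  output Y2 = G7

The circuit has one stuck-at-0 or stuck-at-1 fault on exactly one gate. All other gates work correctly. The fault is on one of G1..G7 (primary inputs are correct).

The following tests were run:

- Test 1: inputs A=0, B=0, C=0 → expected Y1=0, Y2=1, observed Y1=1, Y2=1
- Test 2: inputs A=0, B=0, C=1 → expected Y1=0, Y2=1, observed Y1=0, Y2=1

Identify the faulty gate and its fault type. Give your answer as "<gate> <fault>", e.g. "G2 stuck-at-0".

Fault-free values for test 1 (A=0, B=0, C=0): G1=1, G2=0, G3=1, G4=0, G5=0, G6=0, G7=1, giving Y1=0, Y2=1. Observed Y1=1, Y2=1.
Test 1: faults giving observed Y1=1, Y2=1 are {G1 stuck-at-0, G4 stuck-at-1, G5 stuck-at-1}.
Test 2 (A=0, B=0, C=1): fault-free G1=1, G2=0, G3=1, G4=0, G5=0, G6=0, G7=1 → Y1=0, Y2=1; observed Y1=0, Y2=1. Eliminates G4 stuck-at-1, G5 stuck-at-1.
Only G1 stuck-at-0 is consistent with every test.

G1 stuck-at-0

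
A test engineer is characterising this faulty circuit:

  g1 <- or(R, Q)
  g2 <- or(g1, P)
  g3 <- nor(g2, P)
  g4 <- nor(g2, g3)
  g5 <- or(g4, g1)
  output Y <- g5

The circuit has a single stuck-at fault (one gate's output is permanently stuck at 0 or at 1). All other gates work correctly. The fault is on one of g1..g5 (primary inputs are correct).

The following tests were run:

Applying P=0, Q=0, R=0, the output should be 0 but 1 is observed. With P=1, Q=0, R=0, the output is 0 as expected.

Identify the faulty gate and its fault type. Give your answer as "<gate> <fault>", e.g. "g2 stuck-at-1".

g3 stuck-at-0

Fault-free values for test 1 (P=0, Q=0, R=0): g1=0, g2=0, g3=1, g4=0, g5=0, giving Y=0. Observed 1.
Test 1: faults giving observed 1 are {g1 stuck-at-1, g3 stuck-at-0, g4 stuck-at-1, g5 stuck-at-1}.
Test 2 (P=1, Q=0, R=0): fault-free g1=0, g2=1, g3=0, g4=0, g5=0 → 0; observed 0. Eliminates g1 stuck-at-1, g4 stuck-at-1, g5 stuck-at-1.
Only g3 stuck-at-0 is consistent with every test.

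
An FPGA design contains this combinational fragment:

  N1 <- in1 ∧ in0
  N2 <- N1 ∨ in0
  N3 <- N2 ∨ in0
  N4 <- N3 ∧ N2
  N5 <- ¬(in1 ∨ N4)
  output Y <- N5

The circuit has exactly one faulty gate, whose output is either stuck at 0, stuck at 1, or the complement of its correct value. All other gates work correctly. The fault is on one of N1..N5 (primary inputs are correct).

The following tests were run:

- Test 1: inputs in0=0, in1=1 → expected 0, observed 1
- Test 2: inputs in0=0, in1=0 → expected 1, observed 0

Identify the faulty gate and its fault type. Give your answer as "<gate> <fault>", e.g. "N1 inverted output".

Fault-free values for test 1 (in0=0, in1=1): N1=0, N2=0, N3=0, N4=0, N5=0, giving Y=0. Observed 1.
Test 1: faults giving observed 1 are {N5 stuck-at-1, N5 inverted output}.
Test 2 (in0=0, in1=0): fault-free N1=0, N2=0, N3=0, N4=0, N5=1 → 1; observed 0. Eliminates N5 stuck-at-1.
Only N5 inverted output is consistent with every test.

N5 inverted output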